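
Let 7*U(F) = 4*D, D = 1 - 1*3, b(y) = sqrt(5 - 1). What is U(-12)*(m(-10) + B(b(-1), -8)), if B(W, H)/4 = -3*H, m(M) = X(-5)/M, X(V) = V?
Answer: -772/7 ≈ -110.29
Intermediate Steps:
b(y) = 2 (b(y) = sqrt(4) = 2)
m(M) = -5/M
D = -2 (D = 1 - 3 = -2)
U(F) = -8/7 (U(F) = (4*(-2))/7 = (1/7)*(-8) = -8/7)
B(W, H) = -12*H (B(W, H) = 4*(-3*H) = -12*H)
U(-12)*(m(-10) + B(b(-1), -8)) = -8*(-5/(-10) - 12*(-8))/7 = -8*(-5*(-1/10) + 96)/7 = -8*(1/2 + 96)/7 = -8/7*193/2 = -772/7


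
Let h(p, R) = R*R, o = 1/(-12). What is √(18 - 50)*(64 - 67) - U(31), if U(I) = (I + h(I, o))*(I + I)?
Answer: -138415/72 - 12*I*√2 ≈ -1922.4 - 16.971*I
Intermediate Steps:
o = -1/12 ≈ -0.083333
h(p, R) = R²
U(I) = 2*I*(1/144 + I) (U(I) = (I + (-1/12)²)*(I + I) = (I + 1/144)*(2*I) = (1/144 + I)*(2*I) = 2*I*(1/144 + I))
√(18 - 50)*(64 - 67) - U(31) = √(18 - 50)*(64 - 67) - 31*(1 + 144*31)/72 = √(-32)*(-3) - 31*(1 + 4464)/72 = (4*I*√2)*(-3) - 31*4465/72 = -12*I*√2 - 1*138415/72 = -12*I*√2 - 138415/72 = -138415/72 - 12*I*√2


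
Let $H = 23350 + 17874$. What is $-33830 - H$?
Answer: $-75054$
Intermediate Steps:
$H = 41224$
$-33830 - H = -33830 - 41224 = -75054$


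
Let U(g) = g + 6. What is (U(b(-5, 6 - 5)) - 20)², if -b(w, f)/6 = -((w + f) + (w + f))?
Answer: 3844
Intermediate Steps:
b(w, f) = 12*f + 12*w (b(w, f) = -(-6)*((w + f) + (w + f)) = -(-6)*((f + w) + (f + w)) = -(-6)*(2*f + 2*w) = -6*(-2*f - 2*w) = 12*f + 12*w)
U(g) = 6 + g
(U(b(-5, 6 - 5)) - 20)² = ((6 + (12*(6 - 5) + 12*(-5))) - 20)² = ((6 + (12*1 - 60)) - 20)² = ((6 + (12 - 60)) - 20)² = ((6 - 48) - 20)² = (-42 - 20)² = (-62)² = 3844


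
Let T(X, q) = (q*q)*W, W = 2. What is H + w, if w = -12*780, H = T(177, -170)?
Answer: 48440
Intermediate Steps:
T(X, q) = 2*q**2 (T(X, q) = (q*q)*2 = q**2*2 = 2*q**2)
H = 57800 (H = 2*(-170)**2 = 2*28900 = 57800)
w = -9360
H + w = 57800 - 9360 = 48440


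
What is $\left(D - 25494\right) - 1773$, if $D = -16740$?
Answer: $-44007$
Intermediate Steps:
$\left(D - 25494\right) - 1773 = \left(-16740 - 25494\right) - 1773 = -42234 - 1773 = -44007$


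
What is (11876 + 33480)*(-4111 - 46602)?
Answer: -2300138828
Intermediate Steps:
(11876 + 33480)*(-4111 - 46602) = 45356*(-50713) = -2300138828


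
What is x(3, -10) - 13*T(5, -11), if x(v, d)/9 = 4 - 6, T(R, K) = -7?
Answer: 73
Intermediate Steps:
x(v, d) = -18 (x(v, d) = 9*(4 - 6) = 9*(-2) = -18)
x(3, -10) - 13*T(5, -11) = -18 - 13*(-7) = -18 + 91 = 73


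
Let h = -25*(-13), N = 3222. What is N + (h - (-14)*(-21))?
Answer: 3253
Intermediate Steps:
h = 325
N + (h - (-14)*(-21)) = 3222 + (325 - (-14)*(-21)) = 3222 + (325 - 1*294) = 3222 + (325 - 294) = 3222 + 31 = 3253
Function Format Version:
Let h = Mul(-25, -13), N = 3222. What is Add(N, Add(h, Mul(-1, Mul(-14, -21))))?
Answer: 3253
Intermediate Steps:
h = 325
Add(N, Add(h, Mul(-1, Mul(-14, -21)))) = Add(3222, Add(325, Mul(-1, Mul(-14, -21)))) = Add(3222, Add(325, Mul(-1, 294))) = Add(3222, Add(325, -294)) = Add(3222, 31) = 3253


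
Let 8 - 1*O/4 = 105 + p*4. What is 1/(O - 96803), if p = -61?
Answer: -1/96215 ≈ -1.0393e-5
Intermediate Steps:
O = 588 (O = 32 - 4*(105 - 61*4) = 32 - 4*(105 - 244) = 32 - 4*(-139) = 32 + 556 = 588)
1/(O - 96803) = 1/(588 - 96803) = 1/(-96215) = -1/96215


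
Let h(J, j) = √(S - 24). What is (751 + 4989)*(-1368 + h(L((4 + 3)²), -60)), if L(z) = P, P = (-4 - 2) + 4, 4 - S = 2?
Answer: -7852320 + 5740*I*√22 ≈ -7.8523e+6 + 26923.0*I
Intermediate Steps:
S = 2 (S = 4 - 1*2 = 4 - 2 = 2)
P = -2 (P = -6 + 4 = -2)
L(z) = -2
h(J, j) = I*√22 (h(J, j) = √(2 - 24) = √(-22) = I*√22)
(751 + 4989)*(-1368 + h(L((4 + 3)²), -60)) = (751 + 4989)*(-1368 + I*√22) = 5740*(-1368 + I*√22) = -7852320 + 5740*I*√22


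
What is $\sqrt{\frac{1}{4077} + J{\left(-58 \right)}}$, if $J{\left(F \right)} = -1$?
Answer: $\frac{2 i \sqrt{461607}}{1359} \approx 0.99988 i$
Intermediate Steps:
$\sqrt{\frac{1}{4077} + J{\left(-58 \right)}} = \sqrt{\frac{1}{4077} - 1} = \sqrt{- \frac{4076}{4077}} = \frac{2 i \sqrt{461607}}{1359}$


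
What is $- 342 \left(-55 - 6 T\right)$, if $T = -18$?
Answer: $-18126$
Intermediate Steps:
$- 342 \left(-55 - 6 T\right) = - 342 \left(-55 - 6 \left(-18\right)\right) = - 342 \left(-55 - -108\right) = - 342 \left(-55 + 108\right) = \left(-342\right) 53 = -18126$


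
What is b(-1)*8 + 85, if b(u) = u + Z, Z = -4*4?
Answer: -51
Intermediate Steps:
Z = -16
b(u) = -16 + u (b(u) = u - 16 = -16 + u)
b(-1)*8 + 85 = (-16 - 1)*8 + 85 = -17*8 + 85 = -136 + 85 = -51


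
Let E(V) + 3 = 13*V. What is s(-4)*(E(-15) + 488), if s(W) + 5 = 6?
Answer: 290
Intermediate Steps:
E(V) = -3 + 13*V
s(W) = 1 (s(W) = -5 + 6 = 1)
s(-4)*(E(-15) + 488) = 1*((-3 + 13*(-15)) + 488) = 1*((-3 - 195) + 488) = 1*(-198 + 488) = 1*290 = 290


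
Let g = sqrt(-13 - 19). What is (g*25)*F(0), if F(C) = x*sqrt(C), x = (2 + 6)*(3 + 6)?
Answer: 0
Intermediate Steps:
g = 4*I*sqrt(2) (g = sqrt(-32) = 4*I*sqrt(2) ≈ 5.6569*I)
x = 72 (x = 8*9 = 72)
F(C) = 72*sqrt(C)
(g*25)*F(0) = ((4*I*sqrt(2))*25)*(72*sqrt(0)) = (100*I*sqrt(2))*(72*0) = (100*I*sqrt(2))*0 = 0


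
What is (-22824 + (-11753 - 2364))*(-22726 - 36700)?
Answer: 2195255866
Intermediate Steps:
(-22824 + (-11753 - 2364))*(-22726 - 36700) = (-22824 - 14117)*(-59426) = -36941*(-59426) = 2195255866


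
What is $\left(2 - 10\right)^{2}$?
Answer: $64$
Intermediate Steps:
$\left(2 - 10\right)^{2} = \left(-8\right)^{2} = 64$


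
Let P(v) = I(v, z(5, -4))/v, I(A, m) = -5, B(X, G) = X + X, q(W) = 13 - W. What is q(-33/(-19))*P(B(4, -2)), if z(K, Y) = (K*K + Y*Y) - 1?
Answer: -535/76 ≈ -7.0395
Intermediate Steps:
B(X, G) = 2*X
z(K, Y) = -1 + K² + Y² (z(K, Y) = (K² + Y²) - 1 = -1 + K² + Y²)
P(v) = -5/v
q(-33/(-19))*P(B(4, -2)) = (13 - (-33)/(-19))*(-5/(2*4)) = (13 - (-33)*(-1)/19)*(-5/8) = (13 - 1*33/19)*(-5*⅛) = (13 - 33/19)*(-5/8) = (214/19)*(-5/8) = -535/76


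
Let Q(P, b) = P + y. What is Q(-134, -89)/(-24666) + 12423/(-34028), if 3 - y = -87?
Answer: -152464243/419667324 ≈ -0.36330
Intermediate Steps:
y = 90 (y = 3 - 1*(-87) = 3 + 87 = 90)
Q(P, b) = 90 + P (Q(P, b) = P + 90 = 90 + P)
Q(-134, -89)/(-24666) + 12423/(-34028) = (90 - 134)/(-24666) + 12423/(-34028) = -44*(-1/24666) + 12423*(-1/34028) = 22/12333 - 12423/34028 = -152464243/419667324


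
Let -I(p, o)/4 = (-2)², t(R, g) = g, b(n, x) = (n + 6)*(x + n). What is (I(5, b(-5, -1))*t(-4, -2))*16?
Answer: 512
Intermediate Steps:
b(n, x) = (6 + n)*(n + x)
I(p, o) = -16 (I(p, o) = -4*(-2)² = -4*4 = -16)
(I(5, b(-5, -1))*t(-4, -2))*16 = -16*(-2)*16 = 32*16 = 512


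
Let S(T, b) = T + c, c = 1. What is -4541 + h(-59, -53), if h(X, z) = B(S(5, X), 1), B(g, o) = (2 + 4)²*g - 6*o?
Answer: -4331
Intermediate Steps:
S(T, b) = 1 + T (S(T, b) = T + 1 = 1 + T)
B(g, o) = -6*o + 36*g (B(g, o) = 6²*g - 6*o = 36*g - 6*o = -6*o + 36*g)
h(X, z) = 210 (h(X, z) = -6*1 + 36*(1 + 5) = -6 + 36*6 = -6 + 216 = 210)
-4541 + h(-59, -53) = -4541 + 210 = -4331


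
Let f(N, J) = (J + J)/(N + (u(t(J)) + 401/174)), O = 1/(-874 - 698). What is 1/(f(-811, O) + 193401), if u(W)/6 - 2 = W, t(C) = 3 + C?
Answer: 17749670/3432803927699 ≈ 5.1706e-6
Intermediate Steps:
u(W) = 12 + 6*W
O = -1/1572 (O = 1/(-1572) = -1/1572 ≈ -0.00063613)
f(N, J) = 2*J/(5621/174 + N + 6*J) (f(N, J) = (J + J)/(N + ((12 + 6*(3 + J)) + 401/174)) = (2*J)/(N + ((12 + (18 + 6*J)) + 401*(1/174))) = (2*J)/(N + ((30 + 6*J) + 401/174)) = (2*J)/(N + (5621/174 + 6*J)) = (2*J)/(5621/174 + N + 6*J) = 2*J/(5621/174 + N + 6*J))
1/(f(-811, O) + 193401) = 1/(348*(-1/1572)/(5621 + 174*(-811) + 1044*(-1/1572)) + 193401) = 1/(348*(-1/1572)/(5621 - 141114 - 87/131) + 193401) = 1/(348*(-1/1572)/(-17749670/131) + 193401) = 1/(348*(-1/1572)*(-131/17749670) + 193401) = 1/(29/17749670 + 193401) = 1/(3432803927699/17749670) = 17749670/3432803927699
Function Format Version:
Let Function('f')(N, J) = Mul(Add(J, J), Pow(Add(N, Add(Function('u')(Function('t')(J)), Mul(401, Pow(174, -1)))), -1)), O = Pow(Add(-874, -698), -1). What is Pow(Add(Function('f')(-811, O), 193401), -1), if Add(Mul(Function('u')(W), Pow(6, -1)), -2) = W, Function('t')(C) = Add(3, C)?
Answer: Rational(17749670, 3432803927699) ≈ 5.1706e-6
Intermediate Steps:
Function('u')(W) = Add(12, Mul(6, W))
O = Rational(-1, 1572) (O = Pow(-1572, -1) = Rational(-1, 1572) ≈ -0.00063613)
Function('f')(N, J) = Mul(2, J, Pow(Add(Rational(5621, 174), N, Mul(6, J)), -1)) (Function('f')(N, J) = Mul(Add(J, J), Pow(Add(N, Add(Add(12, Mul(6, Add(3, J))), Mul(401, Pow(174, -1)))), -1)) = Mul(Mul(2, J), Pow(Add(N, Add(Add(12, Add(18, Mul(6, J))), Mul(401, Rational(1, 174)))), -1)) = Mul(Mul(2, J), Pow(Add(N, Add(Add(30, Mul(6, J)), Rational(401, 174))), -1)) = Mul(Mul(2, J), Pow(Add(N, Add(Rational(5621, 174), Mul(6, J))), -1)) = Mul(Mul(2, J), Pow(Add(Rational(5621, 174), N, Mul(6, J)), -1)) = Mul(2, J, Pow(Add(Rational(5621, 174), N, Mul(6, J)), -1)))
Pow(Add(Function('f')(-811, O), 193401), -1) = Pow(Add(Mul(348, Rational(-1, 1572), Pow(Add(5621, Mul(174, -811), Mul(1044, Rational(-1, 1572))), -1)), 193401), -1) = Pow(Add(Mul(348, Rational(-1, 1572), Pow(Add(5621, -141114, Rational(-87, 131)), -1)), 193401), -1) = Pow(Add(Mul(348, Rational(-1, 1572), Pow(Rational(-17749670, 131), -1)), 193401), -1) = Pow(Add(Mul(348, Rational(-1, 1572), Rational(-131, 17749670)), 193401), -1) = Pow(Add(Rational(29, 17749670), 193401), -1) = Pow(Rational(3432803927699, 17749670), -1) = Rational(17749670, 3432803927699)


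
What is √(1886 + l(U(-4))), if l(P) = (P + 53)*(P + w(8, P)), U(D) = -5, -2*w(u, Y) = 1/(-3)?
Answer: √1654 ≈ 40.669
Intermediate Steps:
w(u, Y) = ⅙ (w(u, Y) = -½/(-3) = -½*(-⅓) = ⅙)
l(P) = (53 + P)*(⅙ + P) (l(P) = (P + 53)*(P + ⅙) = (53 + P)*(⅙ + P))
√(1886 + l(U(-4))) = √(1886 + (53/6 + (-5)² + (319/6)*(-5))) = √(1886 + (53/6 + 25 - 1595/6)) = √(1886 - 232) = √1654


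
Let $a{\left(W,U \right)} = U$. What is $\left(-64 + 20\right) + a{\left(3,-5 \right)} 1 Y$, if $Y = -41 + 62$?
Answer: $-149$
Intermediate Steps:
$Y = 21$
$\left(-64 + 20\right) + a{\left(3,-5 \right)} 1 Y = \left(-64 + 20\right) + \left(-5\right) 1 \cdot 21 = -44 - 105 = -149$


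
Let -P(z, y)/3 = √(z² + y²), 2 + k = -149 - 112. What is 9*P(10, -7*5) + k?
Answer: -263 - 135*√53 ≈ -1245.8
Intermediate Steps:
k = -263 (k = -2 + (-149 - 112) = -2 - 261 = -263)
P(z, y) = -3*√(y² + z²) (P(z, y) = -3*√(z² + y²) = -3*√(y² + z²))
9*P(10, -7*5) + k = 9*(-3*√((-7*5)² + 10²)) - 263 = 9*(-3*√((-35)² + 100)) - 263 = 9*(-3*√(1225 + 100)) - 263 = 9*(-15*√53) - 263 = -135*√53 - 263 = -263 - 135*√53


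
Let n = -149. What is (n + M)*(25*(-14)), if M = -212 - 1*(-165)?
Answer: 68600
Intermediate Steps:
M = -47 (M = -212 + 165 = -47)
(n + M)*(25*(-14)) = (-149 - 47)*(25*(-14)) = -196*(-350) = 68600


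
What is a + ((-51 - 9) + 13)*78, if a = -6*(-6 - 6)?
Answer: -3594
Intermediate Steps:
a = 72 (a = -6*(-12) = 72)
a + ((-51 - 9) + 13)*78 = 72 + ((-51 - 9) + 13)*78 = 72 + (-60 + 13)*78 = 72 - 47*78 = 72 - 3666 = -3594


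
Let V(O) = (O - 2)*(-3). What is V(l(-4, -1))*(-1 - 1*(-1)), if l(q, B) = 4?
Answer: 0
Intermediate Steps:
V(O) = 6 - 3*O (V(O) = (-2 + O)*(-3) = 6 - 3*O)
V(l(-4, -1))*(-1 - 1*(-1)) = (6 - 3*4)*(-1 - 1*(-1)) = (6 - 12)*(-1 + 1) = -6*0 = 0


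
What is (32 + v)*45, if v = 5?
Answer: 1665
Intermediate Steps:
(32 + v)*45 = (32 + 5)*45 = 37*45 = 1665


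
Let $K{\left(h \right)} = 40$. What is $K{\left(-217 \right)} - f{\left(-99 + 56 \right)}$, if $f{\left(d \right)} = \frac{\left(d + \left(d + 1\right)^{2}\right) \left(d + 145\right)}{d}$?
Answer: $\frac{177262}{43} \approx 4122.4$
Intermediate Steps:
$f{\left(d \right)} = \frac{\left(145 + d\right) \left(d + \left(1 + d\right)^{2}\right)}{d}$ ($f{\left(d \right)} = \frac{\left(d + \left(1 + d\right)^{2}\right) \left(145 + d\right)}{d} = \frac{\left(145 + d\right) \left(d + \left(1 + d\right)^{2}\right)}{d}$)
$K{\left(-217 \right)} - f{\left(-99 + 56 \right)} = 40 - \left(436 + \left(-99 + 56\right)^{2} + \frac{145}{-99 + 56} + 148 \left(-99 + 56\right)\right) = 40 - \left(436 + \left(-43\right)^{2} + \frac{145}{-43} + 148 \left(-43\right)\right) = 40 - \left(436 + 1849 + 145 \left(- \frac{1}{43}\right) - 6364\right) = 40 - \left(436 + 1849 - \frac{145}{43} - 6364\right) = 40 - - \frac{175542}{43} = 40 + \frac{175542}{43} = \frac{177262}{43}$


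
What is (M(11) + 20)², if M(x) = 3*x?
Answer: 2809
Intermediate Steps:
(M(11) + 20)² = (3*11 + 20)² = (33 + 20)² = 53² = 2809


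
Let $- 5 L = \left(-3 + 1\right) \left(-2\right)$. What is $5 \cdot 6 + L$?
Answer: $\frac{146}{5} \approx 29.2$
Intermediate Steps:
$L = - \frac{4}{5}$ ($L = - \frac{\left(-3 + 1\right) \left(-2\right)}{5} = - \frac{\left(-2\right) \left(-2\right)}{5} = \left(- \frac{1}{5}\right) 4 = - \frac{4}{5} \approx -0.8$)
$5 \cdot 6 + L = 5 \cdot 6 - \frac{4}{5} = 30 - \frac{4}{5} = \frac{146}{5}$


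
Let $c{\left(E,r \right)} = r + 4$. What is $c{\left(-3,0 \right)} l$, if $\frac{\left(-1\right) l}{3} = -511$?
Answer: $6132$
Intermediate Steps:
$c{\left(E,r \right)} = 4 + r$
$l = 1533$ ($l = \left(-3\right) \left(-511\right) = 1533$)
$c{\left(-3,0 \right)} l = \left(4 + 0\right) 1533 = 4 \cdot 1533 = 6132$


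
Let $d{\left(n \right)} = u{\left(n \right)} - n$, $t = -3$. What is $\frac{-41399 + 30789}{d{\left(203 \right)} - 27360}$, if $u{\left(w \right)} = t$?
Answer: $\frac{5305}{13783} \approx 0.38489$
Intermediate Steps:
$u{\left(w \right)} = -3$
$d{\left(n \right)} = -3 - n$
$\frac{-41399 + 30789}{d{\left(203 \right)} - 27360} = \frac{-41399 + 30789}{\left(-3 - 203\right) - 27360} = - \frac{10610}{\left(-3 - 203\right) - 27360} = - \frac{10610}{-206 - 27360} = - \frac{10610}{-27566} = \left(-10610\right) \left(- \frac{1}{27566}\right) = \frac{5305}{13783}$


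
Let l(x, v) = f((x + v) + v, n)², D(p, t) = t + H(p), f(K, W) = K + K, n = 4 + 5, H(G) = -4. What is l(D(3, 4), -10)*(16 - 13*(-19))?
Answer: 420800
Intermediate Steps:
n = 9
f(K, W) = 2*K
D(p, t) = -4 + t (D(p, t) = t - 4 = -4 + t)
l(x, v) = (2*x + 4*v)² (l(x, v) = (2*((x + v) + v))² = (2*((v + x) + v))² = (2*(x + 2*v))² = (2*x + 4*v)²)
l(D(3, 4), -10)*(16 - 13*(-19)) = (4*((-4 + 4) + 2*(-10))²)*(16 - 13*(-19)) = (4*(0 - 20)²)*(16 + 247) = (4*(-20)²)*263 = (4*400)*263 = 1600*263 = 420800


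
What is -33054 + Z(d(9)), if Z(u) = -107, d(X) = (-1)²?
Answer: -33161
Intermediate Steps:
d(X) = 1
-33054 + Z(d(9)) = -33054 - 107 = -33161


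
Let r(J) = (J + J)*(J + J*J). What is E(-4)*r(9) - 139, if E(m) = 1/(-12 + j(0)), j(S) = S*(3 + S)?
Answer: -274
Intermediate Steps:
r(J) = 2*J*(J + J²) (r(J) = (2*J)*(J + J²) = 2*J*(J + J²))
E(m) = -1/12 (E(m) = 1/(-12 + 0*(3 + 0)) = 1/(-12 + 0*3) = 1/(-12 + 0) = 1/(-12) = -1/12)
E(-4)*r(9) - 139 = -9²*(1 + 9)/6 - 139 = -81*10/6 - 139 = -1/12*1620 - 139 = -135 - 139 = -274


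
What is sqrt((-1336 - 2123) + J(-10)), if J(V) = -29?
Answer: 4*I*sqrt(218) ≈ 59.059*I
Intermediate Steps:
sqrt((-1336 - 2123) + J(-10)) = sqrt((-1336 - 2123) - 29) = sqrt(-3459 - 29) = sqrt(-3488) = 4*I*sqrt(218)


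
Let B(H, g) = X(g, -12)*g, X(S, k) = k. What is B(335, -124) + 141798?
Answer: 143286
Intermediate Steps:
B(H, g) = -12*g
B(335, -124) + 141798 = -12*(-124) + 141798 = 1488 + 141798 = 143286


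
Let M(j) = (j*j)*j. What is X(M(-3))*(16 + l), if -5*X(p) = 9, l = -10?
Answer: -54/5 ≈ -10.800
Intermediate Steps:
M(j) = j**3 (M(j) = j**2*j = j**3)
X(p) = -9/5 (X(p) = -1/5*9 = -9/5)
X(M(-3))*(16 + l) = -9*(16 - 10)/5 = -9/5*6 = -54/5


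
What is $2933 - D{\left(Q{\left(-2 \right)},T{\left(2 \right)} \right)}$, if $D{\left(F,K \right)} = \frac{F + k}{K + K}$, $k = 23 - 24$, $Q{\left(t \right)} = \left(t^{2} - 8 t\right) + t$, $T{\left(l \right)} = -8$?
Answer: $\frac{46945}{16} \approx 2934.1$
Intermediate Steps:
$Q{\left(t \right)} = t^{2} - 7 t$
$k = -1$ ($k = 23 - 24 = -1$)
$D{\left(F,K \right)} = \frac{-1 + F}{2 K}$ ($D{\left(F,K \right)} = \frac{F - 1}{K + K} = \frac{-1 + F}{2 K}$)
$2933 - D{\left(Q{\left(-2 \right)},T{\left(2 \right)} \right)} = 2933 - \frac{-1 - 2 \left(-7 - 2\right)}{2 \left(-8\right)} = 2933 - \frac{1}{2} \left(- \frac{1}{8}\right) \left(-1 - -18\right) = 2933 - \frac{1}{2} \left(- \frac{1}{8}\right) \left(-1 + 18\right) = 2933 - \frac{1}{2} \left(- \frac{1}{8}\right) 17 = 2933 - - \frac{17}{16} = 2933 + \frac{17}{16} = \frac{46945}{16}$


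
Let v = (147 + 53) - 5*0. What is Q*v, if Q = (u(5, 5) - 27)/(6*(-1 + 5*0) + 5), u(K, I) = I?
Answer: 4400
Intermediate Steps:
Q = 22 (Q = (5 - 27)/(6*(-1 + 5*0) + 5) = -22/(6*(-1 + 0) + 5) = -22/(6*(-1) + 5) = -22/(-6 + 5) = -22/(-1) = -22*(-1) = 22)
v = 200 (v = 200 + 0 = 200)
Q*v = 22*200 = 4400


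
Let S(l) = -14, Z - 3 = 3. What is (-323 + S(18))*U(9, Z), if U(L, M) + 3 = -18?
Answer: 7077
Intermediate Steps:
Z = 6 (Z = 3 + 3 = 6)
U(L, M) = -21 (U(L, M) = -3 - 18 = -21)
(-323 + S(18))*U(9, Z) = (-323 - 14)*(-21) = -337*(-21) = 7077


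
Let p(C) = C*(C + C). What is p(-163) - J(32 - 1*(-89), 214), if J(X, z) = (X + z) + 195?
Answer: 52608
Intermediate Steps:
J(X, z) = 195 + X + z
p(C) = 2*C² (p(C) = C*(2*C) = 2*C²)
p(-163) - J(32 - 1*(-89), 214) = 2*(-163)² - (195 + (32 - 1*(-89)) + 214) = 2*26569 - (195 + (32 + 89) + 214) = 53138 - (195 + 121 + 214) = 53138 - 1*530 = 53138 - 530 = 52608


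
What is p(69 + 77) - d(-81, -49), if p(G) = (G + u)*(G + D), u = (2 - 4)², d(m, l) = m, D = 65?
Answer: 31731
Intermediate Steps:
u = 4 (u = (-2)² = 4)
p(G) = (4 + G)*(65 + G) (p(G) = (G + 4)*(G + 65) = (4 + G)*(65 + G))
p(69 + 77) - d(-81, -49) = (260 + (69 + 77)² + 69*(69 + 77)) - 1*(-81) = (260 + 146² + 69*146) + 81 = (260 + 21316 + 10074) + 81 = 31650 + 81 = 31731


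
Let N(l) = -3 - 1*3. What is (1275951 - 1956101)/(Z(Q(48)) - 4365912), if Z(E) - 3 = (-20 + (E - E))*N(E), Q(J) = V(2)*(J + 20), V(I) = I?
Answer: 680150/4365789 ≈ 0.15579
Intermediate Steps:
N(l) = -6 (N(l) = -3 - 3 = -6)
Q(J) = 40 + 2*J (Q(J) = 2*(J + 20) = 2*(20 + J) = 40 + 2*J)
Z(E) = 123 (Z(E) = 3 + (-20 + (E - E))*(-6) = 3 + (-20 + 0)*(-6) = 3 - 20*(-6) = 3 + 120 = 123)
(1275951 - 1956101)/(Z(Q(48)) - 4365912) = (1275951 - 1956101)/(123 - 4365912) = -680150/(-4365789) = -680150*(-1/4365789) = 680150/4365789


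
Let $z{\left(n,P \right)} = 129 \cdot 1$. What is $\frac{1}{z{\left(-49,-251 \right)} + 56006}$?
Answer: $\frac{1}{56135} \approx 1.7814 \cdot 10^{-5}$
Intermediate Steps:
$z{\left(n,P \right)} = 129$
$\frac{1}{z{\left(-49,-251 \right)} + 56006} = \frac{1}{129 + 56006} = \frac{1}{56135}$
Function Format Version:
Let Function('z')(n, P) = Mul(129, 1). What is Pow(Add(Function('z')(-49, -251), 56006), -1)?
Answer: Rational(1, 56135) ≈ 1.7814e-5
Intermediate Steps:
Function('z')(n, P) = 129
Pow(Add(Function('z')(-49, -251), 56006), -1) = Pow(Add(129, 56006), -1) = Pow(56135, -1) = Rational(1, 56135)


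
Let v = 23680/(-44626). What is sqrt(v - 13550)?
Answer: I*sqrt(6746402265870)/22313 ≈ 116.41*I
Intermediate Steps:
v = -11840/22313 (v = 23680*(-1/44626) = -11840/22313 ≈ -0.53063)
sqrt(v - 13550) = sqrt(-11840/22313 - 13550) = sqrt(-302352990/22313) = I*sqrt(6746402265870)/22313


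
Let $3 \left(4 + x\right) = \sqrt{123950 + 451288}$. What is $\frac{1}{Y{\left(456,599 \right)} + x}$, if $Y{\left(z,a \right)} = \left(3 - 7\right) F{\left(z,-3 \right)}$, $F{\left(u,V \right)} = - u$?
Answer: $\frac{2730}{4872727} - \frac{\sqrt{575238}}{9745454} \approx 0.00048244$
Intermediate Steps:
$x = -4 + \frac{\sqrt{575238}}{3}$ ($x = -4 + \frac{\sqrt{123950 + 451288}}{3} = -4 + \frac{\sqrt{575238}}{3} \approx 248.81$)
$Y{\left(z,a \right)} = 4 z$ ($Y{\left(z,a \right)} = \left(3 - 7\right) \left(- z\right) = - 4 \left(- z\right) = 4 z$)
$\frac{1}{Y{\left(456,599 \right)} + x} = \frac{1}{4 \cdot 456 - \left(4 - \frac{\sqrt{575238}}{3}\right)} = \frac{1}{1824 - \left(4 - \frac{\sqrt{575238}}{3}\right)} = \frac{1}{1820 + \frac{\sqrt{575238}}{3}}$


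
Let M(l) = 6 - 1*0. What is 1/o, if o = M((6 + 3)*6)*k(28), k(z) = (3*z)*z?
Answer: 1/14112 ≈ 7.0862e-5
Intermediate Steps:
M(l) = 6 (M(l) = 6 + 0 = 6)
k(z) = 3*z²
o = 14112 (o = 6*(3*28²) = 6*(3*784) = 6*2352 = 14112)
1/o = 1/14112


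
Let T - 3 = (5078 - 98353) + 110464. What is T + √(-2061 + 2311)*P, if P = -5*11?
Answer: 17192 - 275*√10 ≈ 16322.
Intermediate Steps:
P = -55
T = 17192 (T = 3 + ((5078 - 98353) + 110464) = 3 + (-93275 + 110464) = 3 + 17189 = 17192)
T + √(-2061 + 2311)*P = 17192 + √(-2061 + 2311)*(-55) = 17192 + √250*(-55) = 17192 + (5*√10)*(-55) = 17192 - 275*√10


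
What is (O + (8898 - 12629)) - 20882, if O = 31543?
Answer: 6930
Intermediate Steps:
(O + (8898 - 12629)) - 20882 = (31543 + (8898 - 12629)) - 20882 = (31543 - 3731) - 20882 = 27812 - 20882 = 6930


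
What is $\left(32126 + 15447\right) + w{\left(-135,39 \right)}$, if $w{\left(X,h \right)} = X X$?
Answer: $65798$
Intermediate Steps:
$w{\left(X,h \right)} = X^{2}$
$\left(32126 + 15447\right) + w{\left(-135,39 \right)} = \left(32126 + 15447\right) + \left(-135\right)^{2} = 47573 + 18225 = 65798$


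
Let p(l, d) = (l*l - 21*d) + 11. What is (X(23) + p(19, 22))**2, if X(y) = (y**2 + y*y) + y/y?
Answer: 938961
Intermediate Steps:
X(y) = 1 + 2*y**2 (X(y) = (y**2 + y**2) + 1 = 2*y**2 + 1 = 1 + 2*y**2)
p(l, d) = 11 + l**2 - 21*d (p(l, d) = (l**2 - 21*d) + 11 = 11 + l**2 - 21*d)
(X(23) + p(19, 22))**2 = ((1 + 2*23**2) + (11 + 19**2 - 21*22))**2 = ((1 + 2*529) + (11 + 361 - 462))**2 = ((1 + 1058) - 90)**2 = (1059 - 90)**2 = 969**2 = 938961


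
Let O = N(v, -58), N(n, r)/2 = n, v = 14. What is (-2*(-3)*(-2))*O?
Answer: -336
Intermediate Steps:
N(n, r) = 2*n
O = 28 (O = 2*14 = 28)
(-2*(-3)*(-2))*O = (-2*(-3)*(-2))*28 = (6*(-2))*28 = -12*28 = -336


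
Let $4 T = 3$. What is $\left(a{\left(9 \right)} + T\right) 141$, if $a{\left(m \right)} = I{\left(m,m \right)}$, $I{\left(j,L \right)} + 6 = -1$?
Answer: $- \frac{3525}{4} \approx -881.25$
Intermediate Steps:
$I{\left(j,L \right)} = -7$ ($I{\left(j,L \right)} = -6 - 1 = -7$)
$T = \frac{3}{4}$ ($T = \frac{1}{4} \cdot 3 = \frac{3}{4} \approx 0.75$)
$a{\left(m \right)} = -7$
$\left(a{\left(9 \right)} + T\right) 141 = \left(-7 + \frac{3}{4}\right) 141 = \left(- \frac{25}{4}\right) 141 = - \frac{3525}{4}$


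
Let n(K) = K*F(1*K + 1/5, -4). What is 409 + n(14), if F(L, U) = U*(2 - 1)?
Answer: 353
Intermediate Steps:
F(L, U) = U (F(L, U) = U*1 = U)
n(K) = -4*K (n(K) = K*(-4) = -4*K)
409 + n(14) = 409 - 4*14 = 409 - 56 = 353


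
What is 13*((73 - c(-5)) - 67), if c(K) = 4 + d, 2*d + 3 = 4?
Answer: 39/2 ≈ 19.500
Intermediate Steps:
d = ½ (d = -3/2 + (½)*4 = -3/2 + 2 = ½ ≈ 0.50000)
c(K) = 9/2 (c(K) = 4 + ½ = 9/2)
13*((73 - c(-5)) - 67) = 13*((73 - 1*9/2) - 67) = 13*((73 - 9/2) - 67) = 13*(137/2 - 67) = 13*(3/2) = 39/2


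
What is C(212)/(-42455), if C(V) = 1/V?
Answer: -1/9000460 ≈ -1.1111e-7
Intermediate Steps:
C(212)/(-42455) = 1/(212*(-42455)) = (1/212)*(-1/42455) = -1/9000460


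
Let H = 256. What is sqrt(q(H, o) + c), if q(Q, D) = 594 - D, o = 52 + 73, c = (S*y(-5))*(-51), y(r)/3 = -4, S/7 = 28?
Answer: sqrt(120421) ≈ 347.02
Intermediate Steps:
S = 196 (S = 7*28 = 196)
y(r) = -12 (y(r) = 3*(-4) = -12)
c = 119952 (c = (196*(-12))*(-51) = -2352*(-51) = 119952)
o = 125
sqrt(q(H, o) + c) = sqrt((594 - 1*125) + 119952) = sqrt((594 - 125) + 119952) = sqrt(469 + 119952) = sqrt(120421)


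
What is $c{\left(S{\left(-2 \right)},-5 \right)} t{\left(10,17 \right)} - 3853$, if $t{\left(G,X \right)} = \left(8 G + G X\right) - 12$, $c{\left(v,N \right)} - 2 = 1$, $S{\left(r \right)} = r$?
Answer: $-3139$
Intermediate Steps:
$c{\left(v,N \right)} = 3$ ($c{\left(v,N \right)} = 2 + 1 = 3$)
$t{\left(G,X \right)} = -12 + 8 G + G X$
$c{\left(S{\left(-2 \right)},-5 \right)} t{\left(10,17 \right)} - 3853 = 3 \left(-12 + 8 \cdot 10 + 10 \cdot 17\right) - 3853 = 3 \left(-12 + 80 + 170\right) - 3853 = 3 \cdot 238 - 3853 = 714 - 3853 = -3139$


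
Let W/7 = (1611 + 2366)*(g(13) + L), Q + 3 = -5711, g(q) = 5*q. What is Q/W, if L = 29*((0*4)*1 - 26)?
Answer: 5714/19181071 ≈ 0.00029790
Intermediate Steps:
Q = -5714 (Q = -3 - 5711 = -5714)
L = -754 (L = 29*(0*1 - 26) = 29*(0 - 26) = 29*(-26) = -754)
W = -19181071 (W = 7*((1611 + 2366)*(5*13 - 754)) = 7*(3977*(65 - 754)) = 7*(3977*(-689)) = 7*(-2740153) = -19181071)
Q/W = -5714/(-19181071) = -5714*(-1/19181071) = 5714/19181071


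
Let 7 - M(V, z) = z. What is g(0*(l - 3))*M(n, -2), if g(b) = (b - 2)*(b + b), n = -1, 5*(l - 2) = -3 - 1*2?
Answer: 0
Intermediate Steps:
l = 1 (l = 2 + (-3 - 1*2)/5 = 2 + (-3 - 2)/5 = 2 + (⅕)*(-5) = 2 - 1 = 1)
M(V, z) = 7 - z
g(b) = 2*b*(-2 + b) (g(b) = (-2 + b)*(2*b) = 2*b*(-2 + b))
g(0*(l - 3))*M(n, -2) = (2*(0*(1 - 3))*(-2 + 0*(1 - 3)))*(7 - 1*(-2)) = (2*(0*(-2))*(-2 + 0*(-2)))*(7 + 2) = (2*0*(-2 + 0))*9 = (2*0*(-2))*9 = 0*9 = 0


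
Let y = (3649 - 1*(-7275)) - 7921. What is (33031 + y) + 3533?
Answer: 39567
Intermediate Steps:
y = 3003 (y = (3649 + 7275) - 7921 = 10924 - 7921 = 3003)
(33031 + y) + 3533 = (33031 + 3003) + 3533 = 36034 + 3533 = 39567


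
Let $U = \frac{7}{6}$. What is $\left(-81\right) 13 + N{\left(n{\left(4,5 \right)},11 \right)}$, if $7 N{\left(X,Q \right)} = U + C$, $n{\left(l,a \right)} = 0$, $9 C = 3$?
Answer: $- \frac{14739}{14} \approx -1052.8$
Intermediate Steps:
$C = \frac{1}{3}$ ($C = \frac{1}{9} \cdot 3 = \frac{1}{3} \approx 0.33333$)
$U = \frac{7}{6}$ ($U = 7 \cdot \frac{1}{6} = \frac{7}{6} \approx 1.1667$)
$N{\left(X,Q \right)} = \frac{3}{14}$ ($N{\left(X,Q \right)} = \frac{\frac{7}{6} + \frac{1}{3}}{7} = \frac{1}{7} \cdot \frac{3}{2} = \frac{3}{14}$)
$\left(-81\right) 13 + N{\left(n{\left(4,5 \right)},11 \right)} = \left(-81\right) 13 + \frac{3}{14} = -1053 + \frac{3}{14} = - \frac{14739}{14}$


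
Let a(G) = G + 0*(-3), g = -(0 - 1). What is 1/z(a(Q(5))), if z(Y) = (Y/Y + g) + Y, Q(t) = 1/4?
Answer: 4/9 ≈ 0.44444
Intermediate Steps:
g = 1 (g = -1*(-1) = 1)
Q(t) = 1/4
a(G) = G (a(G) = G + 0 = G)
z(Y) = 2 + Y (z(Y) = (Y/Y + 1) + Y = (1 + 1) + Y = 2 + Y)
1/z(a(Q(5))) = 1/(2 + 1/4) = 1/(9/4) = 4/9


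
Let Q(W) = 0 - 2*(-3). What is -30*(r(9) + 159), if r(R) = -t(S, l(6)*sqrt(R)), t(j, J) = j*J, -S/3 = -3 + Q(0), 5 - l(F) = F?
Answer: -3960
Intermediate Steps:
l(F) = 5 - F
Q(W) = 6 (Q(W) = 0 + 6 = 6)
S = -9 (S = -3*(-3 + 6) = -3*3 = -9)
t(j, J) = J*j
r(R) = -9*sqrt(R) (r(R) = -(5 - 1*6)*sqrt(R)*(-9) = -(5 - 6)*sqrt(R)*(-9) = -(-sqrt(R))*(-9) = -9*sqrt(R))
-30*(r(9) + 159) = -30*(-9*sqrt(9) + 159) = -30*(-9*3 + 159) = -30*(-27 + 159) = -30*132 = -3960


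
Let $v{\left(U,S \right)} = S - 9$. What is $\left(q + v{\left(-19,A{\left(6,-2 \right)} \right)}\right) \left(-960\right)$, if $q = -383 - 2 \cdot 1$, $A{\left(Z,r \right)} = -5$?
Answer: $383040$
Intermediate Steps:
$v{\left(U,S \right)} = -9 + S$ ($v{\left(U,S \right)} = S - 9 = -9 + S$)
$q = -385$ ($q = -383 - 2 = -385$)
$\left(q + v{\left(-19,A{\left(6,-2 \right)} \right)}\right) \left(-960\right) = \left(-385 - 14\right) \left(-960\right) = \left(-399\right) \left(-960\right) = 383040$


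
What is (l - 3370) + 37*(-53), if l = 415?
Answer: -4916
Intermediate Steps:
(l - 3370) + 37*(-53) = (415 - 3370) + 37*(-53) = -2955 - 1961 = -4916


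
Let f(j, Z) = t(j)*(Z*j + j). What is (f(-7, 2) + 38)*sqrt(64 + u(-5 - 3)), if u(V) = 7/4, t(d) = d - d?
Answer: 19*sqrt(263) ≈ 308.13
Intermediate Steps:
t(d) = 0
u(V) = 7/4 (u(V) = 7*(1/4) = 7/4)
f(j, Z) = 0 (f(j, Z) = 0*(Z*j + j) = 0*(j + Z*j) = 0)
(f(-7, 2) + 38)*sqrt(64 + u(-5 - 3)) = (0 + 38)*sqrt(64 + 7/4) = 38*sqrt(263/4) = 38*(sqrt(263)/2) = 19*sqrt(263)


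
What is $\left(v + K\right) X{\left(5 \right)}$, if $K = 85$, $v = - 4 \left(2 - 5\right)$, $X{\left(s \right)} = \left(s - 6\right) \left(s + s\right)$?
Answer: $-970$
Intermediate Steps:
$X{\left(s \right)} = 2 s \left(-6 + s\right)$ ($X{\left(s \right)} = \left(-6 + s\right) 2 s = 2 s \left(-6 + s\right)$)
$v = 12$ ($v = \left(-4\right) \left(-3\right) = 12$)
$\left(v + K\right) X{\left(5 \right)} = \left(12 + 85\right) 2 \cdot 5 \left(-6 + 5\right) = 97 \cdot 2 \cdot 5 \left(-1\right) = 97 \left(-10\right) = -970$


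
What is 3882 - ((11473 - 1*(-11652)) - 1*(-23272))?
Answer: -42515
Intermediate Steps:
3882 - ((11473 - 1*(-11652)) - 1*(-23272)) = 3882 - ((11473 + 11652) + 23272) = 3882 - (23125 + 23272) = 3882 - 1*46397 = 3882 - 46397 = -42515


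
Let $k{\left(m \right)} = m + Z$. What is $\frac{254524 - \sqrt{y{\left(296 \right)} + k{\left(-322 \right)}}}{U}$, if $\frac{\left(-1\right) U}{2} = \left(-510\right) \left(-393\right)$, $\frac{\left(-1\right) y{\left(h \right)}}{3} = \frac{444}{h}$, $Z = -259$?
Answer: $- \frac{3743}{5895} + \frac{i \sqrt{2342}}{801720} \approx -0.63494 + 6.0363 \cdot 10^{-5} i$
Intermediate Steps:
$k{\left(m \right)} = -259 + m$ ($k{\left(m \right)} = m - 259 = -259 + m$)
$y{\left(h \right)} = - \frac{1332}{h}$ ($y{\left(h \right)} = - 3 \frac{444}{h} = - \frac{1332}{h}$)
$U = -400860$ ($U = - 2 \left(\left(-510\right) \left(-393\right)\right) = \left(-2\right) 200430 = -400860$)
$\frac{254524 - \sqrt{y{\left(296 \right)} + k{\left(-322 \right)}}}{U} = \frac{254524 - \sqrt{- \frac{1332}{296} - 581}}{-400860} = \left(254524 - \sqrt{\left(-1332\right) \frac{1}{296} - 581}\right) \left(- \frac{1}{400860}\right) = \left(254524 - \sqrt{- \frac{9}{2} - 581}\right) \left(- \frac{1}{400860}\right) = \left(254524 - \sqrt{- \frac{1171}{2}}\right) \left(- \frac{1}{400860}\right) = \left(254524 - \frac{i \sqrt{2342}}{2}\right) \left(- \frac{1}{400860}\right) = - \frac{3743}{5895} + \frac{i \sqrt{2342}}{801720}$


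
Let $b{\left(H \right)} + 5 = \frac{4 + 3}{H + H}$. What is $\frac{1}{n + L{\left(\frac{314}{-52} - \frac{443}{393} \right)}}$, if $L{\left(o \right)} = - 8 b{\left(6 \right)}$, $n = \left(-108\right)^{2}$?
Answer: $\frac{3}{35098} \approx 8.5475 \cdot 10^{-5}$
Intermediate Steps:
$n = 11664$
$b{\left(H \right)} = -5 + \frac{7}{2 H}$ ($b{\left(H \right)} = -5 + \frac{4 + 3}{H + H} = -5 + \frac{7}{2 H}$)
$L{\left(o \right)} = \frac{106}{3}$ ($L{\left(o \right)} = - 8 \left(-5 + \frac{7}{2 \cdot 6}\right) = - 8 \left(-5 + \frac{7}{2} \cdot \frac{1}{6}\right) = - 8 \left(-5 + \frac{7}{12}\right) = \left(-8\right) \left(- \frac{53}{12}\right) = \frac{106}{3}$)
$\frac{1}{n + L{\left(\frac{314}{-52} - \frac{443}{393} \right)}} = \frac{1}{11664 + \frac{106}{3}} = \frac{1}{\frac{35098}{3}} = \frac{3}{35098}$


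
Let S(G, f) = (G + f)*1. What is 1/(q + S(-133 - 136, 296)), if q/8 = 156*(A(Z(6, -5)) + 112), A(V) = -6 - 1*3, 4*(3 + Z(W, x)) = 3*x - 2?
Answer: 1/128571 ≈ 7.7778e-6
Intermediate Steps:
Z(W, x) = -7/2 + 3*x/4 (Z(W, x) = -3 + (3*x - 2)/4 = -3 + (-2 + 3*x)/4 = -3 + (-½ + 3*x/4) = -7/2 + 3*x/4)
S(G, f) = G + f
A(V) = -9 (A(V) = -6 - 3 = -9)
q = 128544 (q = 8*(156*(-9 + 112)) = 8*(156*103) = 8*16068 = 128544)
1/(q + S(-133 - 136, 296)) = 1/(128544 + ((-133 - 136) + 296)) = 1/(128544 + (-269 + 296)) = 1/(128544 + 27) = 1/128571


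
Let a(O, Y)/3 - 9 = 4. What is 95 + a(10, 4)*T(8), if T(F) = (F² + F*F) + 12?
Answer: 5555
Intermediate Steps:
a(O, Y) = 39 (a(O, Y) = 27 + 3*4 = 27 + 12 = 39)
T(F) = 12 + 2*F² (T(F) = (F² + F²) + 12 = 2*F² + 12 = 12 + 2*F²)
95 + a(10, 4)*T(8) = 95 + 39*(12 + 2*8²) = 95 + 39*(12 + 2*64) = 95 + 39*(12 + 128) = 95 + 39*140 = 95 + 5460 = 5555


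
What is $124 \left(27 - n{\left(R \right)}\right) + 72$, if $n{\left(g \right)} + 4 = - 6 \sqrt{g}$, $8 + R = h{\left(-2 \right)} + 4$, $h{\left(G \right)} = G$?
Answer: $3916 + 744 i \sqrt{6} \approx 3916.0 + 1822.4 i$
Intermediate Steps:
$R = -6$ ($R = -8 + \left(-2 + 4\right) = -8 + 2 = -6$)
$n{\left(g \right)} = -4 - 6 \sqrt{g}$
$124 \left(27 - n{\left(R \right)}\right) + 72 = 124 \left(27 - \left(-4 - 6 \sqrt{-6}\right)\right) + 72 = 124 \left(27 - \left(-4 - 6 i \sqrt{6}\right)\right) + 72 = 124 \left(27 + \left(4 + 6 i \sqrt{6}\right)\right) + 72 = 124 \left(31 + 6 i \sqrt{6}\right) + 72 = \left(3844 + 744 i \sqrt{6}\right) + 72 = 3916 + 744 i \sqrt{6}$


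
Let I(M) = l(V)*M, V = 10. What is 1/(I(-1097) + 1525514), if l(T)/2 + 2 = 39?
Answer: 1/1444336 ≈ 6.9236e-7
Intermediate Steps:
l(T) = 74 (l(T) = -4 + 2*39 = -4 + 78 = 74)
I(M) = 74*M
1/(I(-1097) + 1525514) = 1/(74*(-1097) + 1525514) = 1/(-81178 + 1525514) = 1/1444336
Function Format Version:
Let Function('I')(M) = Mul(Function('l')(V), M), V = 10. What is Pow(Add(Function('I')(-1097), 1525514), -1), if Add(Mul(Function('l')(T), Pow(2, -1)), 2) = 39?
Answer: Rational(1, 1444336) ≈ 6.9236e-7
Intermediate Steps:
Function('l')(T) = 74 (Function('l')(T) = Add(-4, Mul(2, 39)) = Add(-4, 78) = 74)
Function('I')(M) = Mul(74, M)
Pow(Add(Function('I')(-1097), 1525514), -1) = Pow(Add(Mul(74, -1097), 1525514), -1) = Pow(Add(-81178, 1525514), -1) = Pow(1444336, -1) = Rational(1, 1444336)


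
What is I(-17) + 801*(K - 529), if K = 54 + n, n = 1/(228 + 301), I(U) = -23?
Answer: -201282641/529 ≈ -3.8050e+5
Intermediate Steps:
n = 1/529 ≈ 0.0018904
K = 28567/529 (K = 54 + 1/529 = 28567/529 ≈ 54.002)
I(-17) + 801*(K - 529) = -23 + 801*(28567/529 - 529) = -23 + 801*(-251274/529) = -23 - 201270474/529 = -201282641/529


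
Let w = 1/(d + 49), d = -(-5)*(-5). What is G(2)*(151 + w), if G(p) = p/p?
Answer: 3625/24 ≈ 151.04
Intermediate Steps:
G(p) = 1
d = -25 (d = -1*25 = -25)
w = 1/24 (w = 1/(-25 + 49) = 1/24 ≈ 0.041667)
G(2)*(151 + w) = 1*(151 + 1/24) = 1*(3625/24) = 3625/24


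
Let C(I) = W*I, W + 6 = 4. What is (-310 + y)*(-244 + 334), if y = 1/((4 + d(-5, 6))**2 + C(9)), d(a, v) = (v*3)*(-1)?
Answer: -2483055/89 ≈ -27900.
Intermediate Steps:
d(a, v) = -3*v (d(a, v) = (3*v)*(-1) = -3*v)
W = -2 (W = -6 + 4 = -2)
C(I) = -2*I
y = 1/178 (y = 1/((4 - 3*6)**2 - 2*9) = 1/((4 - 18)**2 - 18) = 1/((-14)**2 - 18) = 1/(196 - 18) = 1/178 ≈ 0.0056180)
(-310 + y)*(-244 + 334) = (-310 + 1/178)*(-244 + 334) = -55179/178*90 = -2483055/89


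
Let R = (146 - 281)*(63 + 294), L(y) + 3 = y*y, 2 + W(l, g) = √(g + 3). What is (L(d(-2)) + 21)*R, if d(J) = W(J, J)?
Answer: -915705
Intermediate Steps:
W(l, g) = -2 + √(3 + g) (W(l, g) = -2 + √(g + 3) = -2 + √(3 + g))
d(J) = -2 + √(3 + J)
L(y) = -3 + y² (L(y) = -3 + y*y = -3 + y²)
R = -48195 (R = -135*357 = -48195)
(L(d(-2)) + 21)*R = ((-3 + (-2 + √(3 - 2))²) + 21)*(-48195) = ((-3 + (-2 + √1)²) + 21)*(-48195) = ((-3 + (-2 + 1)²) + 21)*(-48195) = ((-3 + (-1)²) + 21)*(-48195) = ((-3 + 1) + 21)*(-48195) = (-2 + 21)*(-48195) = 19*(-48195) = -915705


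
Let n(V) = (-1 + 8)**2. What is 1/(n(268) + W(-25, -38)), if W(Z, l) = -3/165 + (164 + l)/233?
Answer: 12815/634632 ≈ 0.020193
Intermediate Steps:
n(V) = 49 (n(V) = 7**2 = 49)
W(Z, l) = 8787/12815 + l/233 (W(Z, l) = -3*1/165 + (164 + l)*(1/233) = -1/55 + (164/233 + l/233) = 8787/12815 + l/233)
1/(n(268) + W(-25, -38)) = 1/(49 + (8787/12815 + (1/233)*(-38))) = 1/(49 + (8787/12815 - 38/233)) = 1/(49 + 6697/12815) = 1/(634632/12815) = 12815/634632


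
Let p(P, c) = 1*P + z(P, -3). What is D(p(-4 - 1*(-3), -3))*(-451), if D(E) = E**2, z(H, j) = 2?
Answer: -451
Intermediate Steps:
p(P, c) = 2 + P (p(P, c) = 1*P + 2 = P + 2 = 2 + P)
D(p(-4 - 1*(-3), -3))*(-451) = (2 + (-4 - 1*(-3)))**2*(-451) = (2 + (-4 + 3))**2*(-451) = (2 - 1)**2*(-451) = 1**2*(-451) = 1*(-451) = -451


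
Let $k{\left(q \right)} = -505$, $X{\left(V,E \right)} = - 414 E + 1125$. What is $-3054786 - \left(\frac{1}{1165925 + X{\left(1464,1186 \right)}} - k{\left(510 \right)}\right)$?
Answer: $- \frac{2065517259387}{676046} \approx -3.0553 \cdot 10^{6}$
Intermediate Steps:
$X{\left(V,E \right)} = 1125 - 414 E$
$-3054786 - \left(\frac{1}{1165925 + X{\left(1464,1186 \right)}} - k{\left(510 \right)}\right) = -3054786 - \left(\frac{1}{1165925 + \left(1125 - 491004\right)} - -505\right) = -3054786 - \left(\frac{1}{1165925 + \left(1125 - 491004\right)} + 505\right) = -3054786 - \left(\frac{1}{1165925 - 489879} + 505\right) = -3054786 - \left(\frac{1}{676046} + 505\right) = -3054786 - \frac{341403231}{676046} = - \frac{2065517259387}{676046}$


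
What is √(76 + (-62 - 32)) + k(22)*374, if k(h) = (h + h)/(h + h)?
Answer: 374 + 3*I*√2 ≈ 374.0 + 4.2426*I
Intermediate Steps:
k(h) = 1 (k(h) = (2*h)/((2*h)) = (2*h)*(1/(2*h)) = 1)
√(76 + (-62 - 32)) + k(22)*374 = √(76 + (-62 - 32)) + 1*374 = √(76 - 94) + 374 = √(-18) + 374 = 3*I*√2 + 374 = 374 + 3*I*√2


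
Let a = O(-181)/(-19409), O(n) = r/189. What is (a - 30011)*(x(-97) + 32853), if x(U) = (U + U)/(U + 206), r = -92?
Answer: -394206184749514477/399844809 ≈ -9.8590e+8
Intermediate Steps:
O(n) = -92/189
x(U) = 2*U/(206 + U) (x(U) = (2*U)/(206 + U) = 2*U/(206 + U))
a = 92/3668301 (a = -92/189/(-19409) = -92/189*(-1/19409) = 92/3668301 ≈ 2.5080e-5)
(a - 30011)*(x(-97) + 32853) = (92/3668301 - 30011)*(2*(-97)/(206 - 97) + 32853) = -110089381219*(2*(-97)/109 + 32853)/3668301 = -110089381219*(2*(-97)*(1/109) + 32853)/3668301 = -110089381219*(-194/109 + 32853)/3668301 = -110089381219/3668301*3580783/109 = -394206184749514477/399844809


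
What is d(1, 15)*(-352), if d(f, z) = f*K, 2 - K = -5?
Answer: -2464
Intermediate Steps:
K = 7 (K = 2 - 1*(-5) = 2 + 5 = 7)
d(f, z) = 7*f (d(f, z) = f*7 = 7*f)
d(1, 15)*(-352) = (7*1)*(-352) = 7*(-352) = -2464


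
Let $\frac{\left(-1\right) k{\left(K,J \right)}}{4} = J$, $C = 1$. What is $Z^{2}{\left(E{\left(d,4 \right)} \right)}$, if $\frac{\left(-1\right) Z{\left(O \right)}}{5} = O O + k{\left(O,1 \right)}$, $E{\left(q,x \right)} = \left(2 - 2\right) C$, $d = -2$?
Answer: $400$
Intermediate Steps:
$k{\left(K,J \right)} = - 4 J$
$E{\left(q,x \right)} = 0$ ($E{\left(q,x \right)} = \left(2 - 2\right) 1 = 0 \cdot 1 = 0$)
$Z{\left(O \right)} = 20 - 5 O^{2}$ ($Z{\left(O \right)} = - 5 \left(O O - 4\right) = - 5 \left(O^{2} - 4\right) = - 5 \left(-4 + O^{2}\right) = 20 - 5 O^{2}$)
$Z^{2}{\left(E{\left(d,4 \right)} \right)} = \left(20 - 5 \cdot 0^{2}\right)^{2} = \left(20 - 0\right)^{2} = \left(20 + 0\right)^{2} = 20^{2} = 400$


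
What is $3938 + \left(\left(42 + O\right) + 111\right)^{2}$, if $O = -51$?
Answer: $14342$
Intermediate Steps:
$3938 + \left(\left(42 + O\right) + 111\right)^{2} = 3938 + \left(\left(42 - 51\right) + 111\right)^{2} = 3938 + \left(-9 + 111\right)^{2} = 3938 + 102^{2} = 3938 + 10404 = 14342$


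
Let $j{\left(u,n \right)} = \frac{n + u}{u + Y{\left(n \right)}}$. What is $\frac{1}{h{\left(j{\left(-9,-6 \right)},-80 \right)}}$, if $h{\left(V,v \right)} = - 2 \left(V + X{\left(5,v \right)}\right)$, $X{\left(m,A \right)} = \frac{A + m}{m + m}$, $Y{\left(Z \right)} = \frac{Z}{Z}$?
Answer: $\frac{4}{45} \approx 0.088889$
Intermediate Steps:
$Y{\left(Z \right)} = 1$
$X{\left(m,A \right)} = \frac{A + m}{2 m}$
$j{\left(u,n \right)} = \frac{n + u}{1 + u}$ ($j{\left(u,n \right)} = \frac{n + u}{u + 1} = \frac{n + u}{1 + u}$)
$h{\left(V,v \right)} = -1 - 2 V - \frac{v}{5}$ ($h{\left(V,v \right)} = - 2 \left(V + \frac{v + 5}{2 \cdot 5}\right) = - 2 \left(V + \frac{1}{2} \cdot \frac{1}{5} \left(5 + v\right)\right) = - 2 \left(V + \left(\frac{1}{2} + \frac{v}{10}\right)\right) = - 2 \left(\frac{1}{2} + V + \frac{v}{10}\right) = -1 - 2 V - \frac{v}{5}$)
$\frac{1}{h{\left(j{\left(-9,-6 \right)},-80 \right)}} = \frac{1}{-1 - 2 \frac{-6 - 9}{1 - 9} - -16} = \frac{1}{-1 - 2 \frac{1}{-8} \left(-15\right) + 16} = \frac{1}{-1 - 2 \left(\left(- \frac{1}{8}\right) \left(-15\right)\right) + 16} = \frac{1}{-1 - \frac{15}{4} + 16} = \frac{1}{\frac{45}{4}} = \frac{4}{45}$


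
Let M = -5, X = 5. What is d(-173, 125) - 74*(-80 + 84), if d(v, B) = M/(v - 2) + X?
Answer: -10184/35 ≈ -290.97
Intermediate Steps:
d(v, B) = 5 - 5/(-2 + v) (d(v, B) = -5/(v - 2) + 5 = -5/(-2 + v) + 5 = 5 - 5/(-2 + v))
d(-173, 125) - 74*(-80 + 84) = 5*(-3 - 173)/(-2 - 173) - 74*(-80 + 84) = 5*(-176)/(-175) - 74*4 = 5*(-1/175)*(-176) - 296 = 176/35 - 296 = -10184/35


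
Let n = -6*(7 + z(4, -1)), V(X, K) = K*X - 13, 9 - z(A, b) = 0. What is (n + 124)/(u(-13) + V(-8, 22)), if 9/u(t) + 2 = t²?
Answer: -2338/15777 ≈ -0.14819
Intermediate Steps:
z(A, b) = 9 (z(A, b) = 9 - 1*0 = 9 + 0 = 9)
V(X, K) = -13 + K*X
n = -96 (n = -6*(7 + 9) = -6*16 = -96)
u(t) = 9/(-2 + t²)
(n + 124)/(u(-13) + V(-8, 22)) = (-96 + 124)/(9/(-2 + (-13)²) + (-13 + 22*(-8))) = 28/(9/(-2 + 169) + (-13 - 176)) = 28/(9/167 - 189) = 28/(-31554/167) = 28*(-167/31554) = -2338/15777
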